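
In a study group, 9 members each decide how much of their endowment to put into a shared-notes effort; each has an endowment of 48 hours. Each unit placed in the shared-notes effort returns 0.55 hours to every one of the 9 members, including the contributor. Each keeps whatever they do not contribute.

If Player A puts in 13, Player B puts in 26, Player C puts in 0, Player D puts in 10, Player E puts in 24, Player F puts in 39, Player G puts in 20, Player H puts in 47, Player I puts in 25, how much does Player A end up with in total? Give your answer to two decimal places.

147.20 hours

Total contributed: 13 + 26 + 0 + 10 + 24 + 39 + 20 + 47 + 25 = 204.
Each receives 0.55 × 204 = 112.20 from the shared-notes effort.
Player A keeps 48 − 13 = 35, so Player A's payoff is 35 + 112.20 = 147.20.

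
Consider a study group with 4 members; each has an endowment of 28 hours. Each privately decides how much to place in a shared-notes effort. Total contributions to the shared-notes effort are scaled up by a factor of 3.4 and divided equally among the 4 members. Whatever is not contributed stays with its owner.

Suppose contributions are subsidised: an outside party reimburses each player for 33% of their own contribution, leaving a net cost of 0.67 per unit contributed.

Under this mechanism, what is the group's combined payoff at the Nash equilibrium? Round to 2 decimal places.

Under the mechanism each unit contributed yields (3.4/4) / 0.67 = 1.2687 back to its contributor per unit of net cost, which exceeds 1, making full contribution the dominant choice for everyone.
At the Nash equilibrium everyone contributes 28. Group total payoff = 4 × (28 × 0.33 + 3.4 × 28) = 417.76.

417.76 hours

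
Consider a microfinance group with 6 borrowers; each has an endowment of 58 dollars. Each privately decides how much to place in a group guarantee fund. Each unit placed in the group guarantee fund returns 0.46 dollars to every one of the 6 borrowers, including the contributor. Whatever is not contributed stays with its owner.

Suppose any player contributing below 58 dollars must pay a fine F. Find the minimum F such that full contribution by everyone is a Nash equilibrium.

31.32 dollars

Given the others contribute fully, the best deviation is to contribute 0 (any partial contribution still incurs the fine and gives up units whose private return 0.46 is below 1).
Deviating from 58 to 0 saves 58 dollars but forfeits the deviator's share of the drop in the group guarantee fund: 0.46 × 58 = 26.68.
So the deviation gain is 58 − 26.68 = 31.32, and the fine must be at least 31.32 dollars to wipe it out.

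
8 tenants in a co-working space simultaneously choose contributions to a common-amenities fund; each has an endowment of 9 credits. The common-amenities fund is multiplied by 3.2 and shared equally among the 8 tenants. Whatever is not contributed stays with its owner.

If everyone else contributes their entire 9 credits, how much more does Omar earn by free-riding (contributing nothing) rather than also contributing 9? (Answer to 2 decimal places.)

5.40 credits

Switching from a contribution of 9 to 0 lets Omar keep an extra 9 credits, but lowers the common-amenities fund by 9, which costs Omar their own share of that drop: 3.2/8 × 9 = 3.60.
Net gain = 9 − 3.60 = 5.40. The private return per contributed unit (0.4000) is below 1, so free-riding is indeed the best response regardless of what the others do.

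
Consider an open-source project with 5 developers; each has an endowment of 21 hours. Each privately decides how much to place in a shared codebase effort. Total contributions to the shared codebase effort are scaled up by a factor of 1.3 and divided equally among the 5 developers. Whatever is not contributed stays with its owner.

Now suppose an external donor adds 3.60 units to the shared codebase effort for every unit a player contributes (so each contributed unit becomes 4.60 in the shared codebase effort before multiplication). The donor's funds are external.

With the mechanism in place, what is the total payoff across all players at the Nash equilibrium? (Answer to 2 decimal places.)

627.90 hours

With the mechanism, a contributed unit returns 1.3 × 4.60 / 5 = 1.1960 per unit of net cost to the contributor — now above 1 — so contributing fully is weakly dominant for every player.
At the Nash equilibrium everyone contributes 21. Group total payoff = 1.3 × 4.60 × 105 = 627.90.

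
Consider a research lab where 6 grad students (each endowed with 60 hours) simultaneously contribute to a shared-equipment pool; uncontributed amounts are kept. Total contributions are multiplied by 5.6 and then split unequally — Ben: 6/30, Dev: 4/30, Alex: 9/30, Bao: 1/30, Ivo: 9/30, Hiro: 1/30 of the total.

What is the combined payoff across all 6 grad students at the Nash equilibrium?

Each unit j contributes comes back to j as 5.6 × (j's share), so j prefers to contribute only if that share exceeds 1/5.6 = 0.1786; otherwise keeping the unit dominates.
Ben, Alex and Ivo are above the threshold, contributing 60 each; the remaining 3 contribute 0. Total contributed: 180.
The shared-equipment pool pays out 5.6 × 180 = 1008.00 in total (split across the unequal shares, but the aggregate is all that matters for the group sum).
The 3 free-riders keep 60 each, adding 180. Group total = 180 + 1008.00 = 1188.00.

1188.00 hours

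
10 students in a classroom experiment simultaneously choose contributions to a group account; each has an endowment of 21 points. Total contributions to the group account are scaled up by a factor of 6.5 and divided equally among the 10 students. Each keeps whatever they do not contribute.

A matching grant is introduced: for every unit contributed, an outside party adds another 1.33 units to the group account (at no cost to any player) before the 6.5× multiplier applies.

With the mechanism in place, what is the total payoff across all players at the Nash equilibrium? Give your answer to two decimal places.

3180.45 points

With the mechanism, a contributed unit returns 6.5 × 2.33 / 10 = 1.5145 per unit of net cost to the contributor — now above 1 — so contributing fully is weakly dominant for every player.
At the Nash equilibrium everyone contributes 21. Group total payoff = 6.5 × 2.33 × 210 = 3180.45.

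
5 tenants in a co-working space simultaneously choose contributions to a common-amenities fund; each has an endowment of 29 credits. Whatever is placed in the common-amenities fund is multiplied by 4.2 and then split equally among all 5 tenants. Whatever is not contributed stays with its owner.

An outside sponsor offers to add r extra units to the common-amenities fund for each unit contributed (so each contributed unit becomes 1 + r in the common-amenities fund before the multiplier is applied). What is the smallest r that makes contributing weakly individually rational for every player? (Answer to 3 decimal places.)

With matching at rate r, one contributed unit becomes (1 + r) in the common-amenities fund and returns 4.2 × (1 + r) / 5 to the contributor.
Setting this equal to 1: 1 + r = 5/4.2 = 1.1905.
So the minimum matching rate is r = 1.1905 − 1 = 0.190.

0.190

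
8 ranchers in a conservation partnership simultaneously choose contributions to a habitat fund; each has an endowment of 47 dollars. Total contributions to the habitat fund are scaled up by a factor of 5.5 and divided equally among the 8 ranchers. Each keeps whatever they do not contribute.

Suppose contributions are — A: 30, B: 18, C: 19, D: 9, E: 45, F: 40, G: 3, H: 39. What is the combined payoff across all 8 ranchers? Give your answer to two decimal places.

1289.50 dollars

Total contributed: 30 + 18 + 19 + 9 + 45 + 40 + 3 + 39 = 203; total kept: 8 × 47 − 203 = 173.
The habitat fund pays out 5.5 × 203 = 1116.50 in aggregate.
Group total = 173 + 1116.50 = 1289.50.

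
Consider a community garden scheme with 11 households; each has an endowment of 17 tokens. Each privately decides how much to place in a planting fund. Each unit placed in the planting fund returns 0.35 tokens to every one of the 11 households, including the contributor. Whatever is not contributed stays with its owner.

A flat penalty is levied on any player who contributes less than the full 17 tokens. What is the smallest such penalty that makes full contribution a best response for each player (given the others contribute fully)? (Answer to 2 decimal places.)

Given the others contribute fully, the best deviation is to contribute 0 (any partial contribution still incurs the fine and gives up units whose private return 0.35 is below 1).
Deviating from 17 to 0 saves 17 tokens but forfeits the deviator's share of the drop in the planting fund: 0.35 × 17 = 5.95.
So the deviation gain is 17 − 5.95 = 11.05, and the fine must be at least 11.05 tokens to wipe it out.

11.05 tokens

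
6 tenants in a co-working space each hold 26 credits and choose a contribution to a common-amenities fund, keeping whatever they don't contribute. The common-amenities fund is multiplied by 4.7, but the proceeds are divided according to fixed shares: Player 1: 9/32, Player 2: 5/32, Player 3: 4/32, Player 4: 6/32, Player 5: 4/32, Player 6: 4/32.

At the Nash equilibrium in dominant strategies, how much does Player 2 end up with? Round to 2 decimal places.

45.09 credits

Each unit j contributes comes back to j as 4.7 × (j's share), so j prefers to contribute only if that share exceeds 1/4.7 = 0.2128; otherwise keeping the unit dominates.
The only share above 0.2128 is Player 1's 9/32, contributing 26; the remaining 5 contribute 0. Total contributed: 26.
Player 2 keeps 26 and receives 4.7 × 26 × 5/32 = 19.09 from the common-amenities fund, for a payoff of 45.09.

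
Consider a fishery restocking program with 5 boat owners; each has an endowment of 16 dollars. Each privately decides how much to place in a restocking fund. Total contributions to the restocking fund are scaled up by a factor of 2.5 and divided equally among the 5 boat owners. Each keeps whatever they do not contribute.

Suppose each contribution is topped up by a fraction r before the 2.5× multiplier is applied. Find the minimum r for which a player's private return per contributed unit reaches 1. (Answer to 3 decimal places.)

1.000

With matching at rate r, one contributed unit becomes (1 + r) in the restocking fund and returns 2.5 × (1 + r) / 5 to the contributor.
Setting this equal to 1: 1 + r = 5/2.5 = 2.0000.
So the minimum matching rate is r = 2.0000 − 1 = 1.000.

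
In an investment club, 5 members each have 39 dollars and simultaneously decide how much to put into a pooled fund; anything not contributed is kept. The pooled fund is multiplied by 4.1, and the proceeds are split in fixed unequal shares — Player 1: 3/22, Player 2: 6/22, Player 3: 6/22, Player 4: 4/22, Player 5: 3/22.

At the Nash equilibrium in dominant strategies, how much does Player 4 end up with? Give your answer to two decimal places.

A player with share s gets back 4.1·s per unit contributed, so full contribution is dominant for anyone with s > 1/4.1 = 0.2439 and zero contribution is dominant for anyone below.
Player 2 and Player 3 clear that bar, contributing 39 each; the remaining 3 contribute 0. Total contributed: 78.
Player 4 keeps 39 and receives 4.1 × 78 × 4/22 = 58.15 from the pooled fund, for a payoff of 97.15.

97.15 dollars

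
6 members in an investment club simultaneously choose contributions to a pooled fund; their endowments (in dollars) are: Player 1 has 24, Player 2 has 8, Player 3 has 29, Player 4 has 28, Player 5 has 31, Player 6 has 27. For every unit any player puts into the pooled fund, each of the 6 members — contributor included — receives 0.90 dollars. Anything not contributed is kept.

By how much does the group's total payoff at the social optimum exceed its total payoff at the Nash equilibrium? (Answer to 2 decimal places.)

646.80 dollars

The private return per contributed unit is 0.90 < 1 for everyone, so the Nash equilibrium is zero contribution and the group total is Σ E_j = 24 + 8 + 29 + 28 + 31 + 27 = 147.
Each contributed unit returns 5.400 to the group, so the social optimum is full contribution by everyone: group total = 5.400 × 147 = 793.80.
Efficiency loss = (5.400 − 1) × 147 = 646.80.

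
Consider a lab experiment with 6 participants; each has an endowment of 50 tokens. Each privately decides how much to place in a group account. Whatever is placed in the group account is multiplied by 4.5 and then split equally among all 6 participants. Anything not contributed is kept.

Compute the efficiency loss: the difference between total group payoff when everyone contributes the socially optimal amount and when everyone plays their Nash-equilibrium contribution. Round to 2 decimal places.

1050.00 tokens

Each contributed unit returns 4.5/6 = 0.7500 to its contributor — below 1 — so contributing 0 is dominant for every player. At the Nash equilibrium everyone keeps their 50, and the group total is 6 × 50 = 300.
Each contributed unit returns 4.500 to the group as a whole (0.7500 to each of 6 players), which exceeds 1, so the social optimum is full contribution: group total = 4.500 × 300 = 1350.00.
Efficiency loss = 1350.00 − 300 = 1050.00.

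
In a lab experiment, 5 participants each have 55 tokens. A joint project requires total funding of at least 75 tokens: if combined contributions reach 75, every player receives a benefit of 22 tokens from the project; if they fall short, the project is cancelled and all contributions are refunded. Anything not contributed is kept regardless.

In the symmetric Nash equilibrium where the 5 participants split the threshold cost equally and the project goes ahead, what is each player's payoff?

62 tokens

Equal share of the threshold: 75/5 = 15.
At this profile no one gains by cutting their contribution: any cut drops the total below 75, the project is cancelled, contributions are refunded, and the deviator ends with 55, which is less than 55 − 15 + 22 = 62. Contributing more than 15 just wastes the excess. So contributing exactly 15 is a best response.
Each player's payoff: 55 − 15 + 22 = 62.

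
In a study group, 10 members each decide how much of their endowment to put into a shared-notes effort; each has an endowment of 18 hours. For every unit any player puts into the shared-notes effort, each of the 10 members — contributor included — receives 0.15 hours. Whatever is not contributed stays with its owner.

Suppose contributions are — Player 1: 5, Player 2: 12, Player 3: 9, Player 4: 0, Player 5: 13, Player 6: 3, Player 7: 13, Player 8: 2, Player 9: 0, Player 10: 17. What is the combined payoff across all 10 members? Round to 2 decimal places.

217.00 hours

Total contributed: 5 + 12 + 9 + 0 + 13 + 3 + 13 + 2 + 0 + 17 = 74; total kept: 10 × 18 − 74 = 106.
The shared-notes effort pays out 0.15 × 10 × 74 = 111.00 in aggregate.
Group total = 106 + 111.00 = 217.00.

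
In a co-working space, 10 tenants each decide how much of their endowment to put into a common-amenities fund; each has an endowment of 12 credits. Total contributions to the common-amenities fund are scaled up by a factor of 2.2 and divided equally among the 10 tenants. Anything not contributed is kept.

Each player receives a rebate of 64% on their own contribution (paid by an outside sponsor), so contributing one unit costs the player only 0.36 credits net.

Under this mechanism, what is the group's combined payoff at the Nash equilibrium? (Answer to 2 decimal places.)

The effective private return is (2.2/10) / 0.36 = 0.6111, which is still under 1, so the mechanism doesn't change anyone's dominant strategy: zero contribution.
Everyone keeps their endowment and the group total is 10 × 12 = 120.

120.00 credits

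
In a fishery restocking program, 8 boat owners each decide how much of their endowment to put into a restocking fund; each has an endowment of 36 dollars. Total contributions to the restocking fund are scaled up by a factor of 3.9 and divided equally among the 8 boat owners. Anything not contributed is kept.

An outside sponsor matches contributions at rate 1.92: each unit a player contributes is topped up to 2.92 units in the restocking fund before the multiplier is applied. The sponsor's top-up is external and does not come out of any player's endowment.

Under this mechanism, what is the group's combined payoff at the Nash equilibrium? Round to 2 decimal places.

3279.74 dollars

With the mechanism, a contributed unit returns 3.9 × 2.92 / 8 = 1.4235 per unit of net cost to the contributor — now above 1 — so contributing fully is weakly dominant for every player.
At the Nash equilibrium everyone contributes 36. Group total payoff = 3.9 × 2.92 × 288 = 3279.74.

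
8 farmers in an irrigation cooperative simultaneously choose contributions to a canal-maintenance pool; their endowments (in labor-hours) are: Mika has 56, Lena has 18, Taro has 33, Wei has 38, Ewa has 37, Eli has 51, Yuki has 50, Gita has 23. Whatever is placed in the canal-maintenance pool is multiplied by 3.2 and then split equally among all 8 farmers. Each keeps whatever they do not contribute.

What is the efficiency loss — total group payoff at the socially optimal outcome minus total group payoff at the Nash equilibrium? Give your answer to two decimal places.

The private return per contributed unit is 3.2/8 = 0.4000 < 1 for every player regardless of endowment, so the Nash equilibrium is zero contribution and the group total is Σ E_j = 56 + 18 + 33 + 38 + 37 + 51 + 50 + 23 = 306.
Each contributed unit returns 3.200 to the group, so the social optimum is full contribution by everyone: group total = 3.200 × 306 = 979.20.
Efficiency loss = (3.200 − 1) × 306 = 673.20.

673.20 labor-hours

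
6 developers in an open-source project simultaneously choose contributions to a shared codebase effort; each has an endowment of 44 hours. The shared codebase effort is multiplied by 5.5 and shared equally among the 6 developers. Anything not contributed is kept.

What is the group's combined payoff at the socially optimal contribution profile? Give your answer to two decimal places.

Each contributed unit returns 5.500 to the group as a whole (0.9167 to each of 6 players), which exceeds 1, so the social optimum is full contribution: group total = 5.500 × 264 = 1452.00.

1452.00 hours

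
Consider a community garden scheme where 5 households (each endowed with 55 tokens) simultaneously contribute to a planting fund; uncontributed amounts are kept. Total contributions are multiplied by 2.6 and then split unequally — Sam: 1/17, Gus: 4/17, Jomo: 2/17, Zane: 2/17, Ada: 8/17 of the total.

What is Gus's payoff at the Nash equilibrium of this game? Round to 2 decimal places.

88.65 tokens

For player j, contributing a unit is worthwhile iff 2.6 × (j's share) ≥ 1, i.e. iff j's share is at least 0.3846.
Only Ada (8/17) clears that bar, contributing 55; the remaining 4 contribute 0. Total contributed: 55.
Gus keeps 55 and receives 2.6 × 55 × 4/17 = 33.65 from the planting fund, for a payoff of 88.65.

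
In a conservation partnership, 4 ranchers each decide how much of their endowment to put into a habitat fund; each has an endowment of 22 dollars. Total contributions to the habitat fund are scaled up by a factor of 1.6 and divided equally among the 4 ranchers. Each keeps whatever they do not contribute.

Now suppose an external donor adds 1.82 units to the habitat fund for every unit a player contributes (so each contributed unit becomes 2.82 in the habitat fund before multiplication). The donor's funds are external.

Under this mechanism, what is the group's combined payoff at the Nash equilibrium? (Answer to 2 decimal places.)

The effective private return per unit is now 1.6 × 2.82 / 4 = 1.1280 > 1, so every player's dominant strategy flips to full contribution.
So the Nash equilibrium is full contribution by all 4; the group earns 1.6 × 2.82 × 88 = 397.06.

397.06 dollars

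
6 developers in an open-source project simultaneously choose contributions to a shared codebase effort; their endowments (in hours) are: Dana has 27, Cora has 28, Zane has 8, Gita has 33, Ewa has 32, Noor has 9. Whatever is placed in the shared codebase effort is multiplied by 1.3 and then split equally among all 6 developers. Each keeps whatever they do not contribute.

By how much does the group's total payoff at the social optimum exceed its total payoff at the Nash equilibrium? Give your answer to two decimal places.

The private return per contributed unit is 1.3/6 = 0.2167 < 1 for every player regardless of endowment, so the Nash equilibrium is zero contribution and the group total is Σ E_j = 27 + 28 + 8 + 33 + 32 + 9 = 137.
Each contributed unit returns 1.300 to the group, so the social optimum is full contribution by everyone: group total = 1.300 × 137 = 178.10.
Efficiency loss = (1.300 − 1) × 137 = 41.10.

41.10 hours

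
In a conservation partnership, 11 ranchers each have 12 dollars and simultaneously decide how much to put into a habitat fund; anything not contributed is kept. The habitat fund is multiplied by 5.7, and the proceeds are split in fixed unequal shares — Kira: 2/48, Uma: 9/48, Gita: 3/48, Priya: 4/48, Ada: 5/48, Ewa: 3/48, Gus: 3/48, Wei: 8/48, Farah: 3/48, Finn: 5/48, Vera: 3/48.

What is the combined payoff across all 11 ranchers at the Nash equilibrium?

188.40 dollars

Each unit j contributes comes back to j as 5.7 × (j's share), so j prefers to contribute only if that share exceeds 1/5.7 = 0.1754; otherwise keeping the unit dominates.
The only share above 0.1754 is Uma's 9/48, contributing 12; the remaining 10 contribute 0. Total contributed: 12.
The habitat fund pays out 5.7 × 12 = 68.40 in total (split across the unequal shares, but the aggregate is all that matters for the group sum).
The 10 free-riders keep 12 each, adding 120. Group total = 120 + 68.40 = 188.40.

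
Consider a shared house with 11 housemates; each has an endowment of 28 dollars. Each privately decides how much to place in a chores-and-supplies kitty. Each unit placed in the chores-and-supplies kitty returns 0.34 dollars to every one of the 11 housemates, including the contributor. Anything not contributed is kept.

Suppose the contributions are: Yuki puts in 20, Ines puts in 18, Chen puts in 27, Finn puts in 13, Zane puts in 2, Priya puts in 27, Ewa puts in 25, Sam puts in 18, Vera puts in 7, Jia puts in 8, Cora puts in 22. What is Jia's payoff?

83.58 dollars

Total contributed: 20 + 18 + 27 + 13 + 2 + 27 + 25 + 18 + 7 + 8 + 22 = 187.
Each receives 0.34 × 187 = 63.58 from the chores-and-supplies kitty.
Jia keeps 28 − 8 = 20, so Jia's payoff is 20 + 63.58 = 83.58.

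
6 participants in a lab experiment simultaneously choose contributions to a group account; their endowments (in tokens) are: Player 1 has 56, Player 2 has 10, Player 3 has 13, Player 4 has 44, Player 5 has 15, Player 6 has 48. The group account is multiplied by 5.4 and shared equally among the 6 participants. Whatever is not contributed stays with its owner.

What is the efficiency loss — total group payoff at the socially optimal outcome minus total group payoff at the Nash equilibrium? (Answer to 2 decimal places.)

The private return per contributed unit is 5.4/6 = 0.9000 < 1 for every player regardless of endowment, so the Nash equilibrium is zero contribution and the group total is Σ E_j = 56 + 10 + 13 + 44 + 15 + 48 = 186.
Each contributed unit returns 5.400 to the group, so the social optimum is full contribution by everyone: group total = 5.400 × 186 = 1004.40.
Efficiency loss = (5.400 − 1) × 186 = 818.40.

818.40 tokens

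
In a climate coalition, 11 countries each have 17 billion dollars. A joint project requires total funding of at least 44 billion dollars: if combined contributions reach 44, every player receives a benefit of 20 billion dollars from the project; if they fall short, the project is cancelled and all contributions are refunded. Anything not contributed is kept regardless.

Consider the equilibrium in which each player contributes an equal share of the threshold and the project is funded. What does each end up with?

Equal share of the threshold: 44/11 = 4.
At this profile no one gains by cutting their contribution: any cut drops the total below 44, the project is cancelled, contributions are refunded, and the deviator ends with 17, which is less than 17 − 4 + 20 = 33. Contributing more than 4 just wastes the excess. So contributing exactly 4 is a best response.
Each player's payoff: 17 − 4 + 20 = 33.

33 billion dollars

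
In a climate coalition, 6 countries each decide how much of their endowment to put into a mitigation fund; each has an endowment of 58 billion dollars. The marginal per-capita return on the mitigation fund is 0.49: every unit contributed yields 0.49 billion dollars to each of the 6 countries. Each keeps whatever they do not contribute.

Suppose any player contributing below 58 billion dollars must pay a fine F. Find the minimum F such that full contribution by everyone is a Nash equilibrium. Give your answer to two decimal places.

Given the others contribute fully, the best deviation is to contribute 0 (any partial contribution still incurs the fine and gives up units whose private return 0.49 is below 1).
Deviating from 58 to 0 saves 58 billion dollars but forfeits the deviator's share of the drop in the mitigation fund: 0.49 × 58 = 28.42.
So the deviation gain is 58 − 28.42 = 29.58, and the fine must be at least 29.58 billion dollars to wipe it out.

29.58 billion dollars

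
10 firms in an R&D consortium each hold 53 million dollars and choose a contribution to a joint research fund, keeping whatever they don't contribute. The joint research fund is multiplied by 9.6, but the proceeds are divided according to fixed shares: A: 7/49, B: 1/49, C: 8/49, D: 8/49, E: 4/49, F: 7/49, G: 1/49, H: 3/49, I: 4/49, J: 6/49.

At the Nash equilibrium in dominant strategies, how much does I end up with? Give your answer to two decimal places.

Each unit j contributes comes back to j as 9.6 × (j's share), so j prefers to contribute only if that share exceeds 1/9.6 = 0.1042; otherwise keeping the unit dominates.
The shares above 0.1042 belong to A, C, D, F and J, contributing 53 each; the remaining 5 contribute 0. Total contributed: 265.
I keeps 53 and receives 9.6 × 265 × 4/49 = 207.67 from the joint research fund, for a payoff of 260.67.

260.67 million dollars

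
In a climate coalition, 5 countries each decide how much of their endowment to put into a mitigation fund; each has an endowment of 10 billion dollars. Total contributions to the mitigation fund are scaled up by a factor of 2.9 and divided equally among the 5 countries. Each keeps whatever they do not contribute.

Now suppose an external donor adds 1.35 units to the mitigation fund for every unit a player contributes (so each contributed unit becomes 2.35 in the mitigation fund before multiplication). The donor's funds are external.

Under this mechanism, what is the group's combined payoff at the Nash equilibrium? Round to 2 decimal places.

Under the mechanism each unit contributed yields 2.9 × 2.35 / 5 = 1.3630 back to its contributor per unit of net cost, which exceeds 1, making full contribution the dominant choice for everyone.
So the Nash equilibrium is full contribution by all 5; the group earns 2.9 × 2.35 × 50 = 340.75.

340.75 billion dollars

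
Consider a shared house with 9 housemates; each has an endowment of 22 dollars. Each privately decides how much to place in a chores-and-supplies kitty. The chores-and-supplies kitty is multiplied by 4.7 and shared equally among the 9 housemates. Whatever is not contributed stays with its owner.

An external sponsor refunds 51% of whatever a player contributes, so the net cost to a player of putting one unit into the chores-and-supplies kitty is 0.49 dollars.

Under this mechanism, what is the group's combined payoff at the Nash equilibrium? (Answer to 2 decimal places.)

1031.58 dollars

The effective private return per unit is now (4.7/9) / 0.49 = 1.0658 > 1, so every player's dominant strategy flips to full contribution.
At the Nash equilibrium everyone contributes 22. Group total payoff = 9 × (22 × 0.51 + 4.7 × 22) = 1031.58.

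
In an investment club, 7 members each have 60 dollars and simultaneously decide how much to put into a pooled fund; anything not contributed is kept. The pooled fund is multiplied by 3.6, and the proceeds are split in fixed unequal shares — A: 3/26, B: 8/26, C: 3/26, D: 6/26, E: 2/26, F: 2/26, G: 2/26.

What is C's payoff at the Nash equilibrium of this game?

A player with share s gets back 3.6·s per unit contributed, so full contribution is dominant for anyone with s > 1/3.6 = 0.2778 and zero contribution is dominant for anyone below.
B alone (share 8/26) is above the threshold, contributing 60; the remaining 6 contribute 0. Total contributed: 60.
C keeps 60 and receives 3.6 × 60 × 3/26 = 24.92 from the pooled fund, for a payoff of 84.92.

84.92 dollars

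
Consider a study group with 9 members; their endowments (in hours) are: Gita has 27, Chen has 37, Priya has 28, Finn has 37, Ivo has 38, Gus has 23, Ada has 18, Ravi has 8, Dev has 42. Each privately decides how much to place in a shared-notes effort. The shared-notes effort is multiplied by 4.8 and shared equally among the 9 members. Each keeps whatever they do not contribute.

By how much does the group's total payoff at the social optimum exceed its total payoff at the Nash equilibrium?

980.40 hours

The private return per contributed unit is 4.8/9 = 0.5333 < 1 for every player regardless of endowment, so the Nash equilibrium is zero contribution and the group total is Σ E_j = 27 + 37 + 28 + 37 + 38 + 23 + 18 + 8 + 42 = 258.
Each contributed unit returns 4.800 to the group, so the social optimum is full contribution by everyone: group total = 4.800 × 258 = 1238.40.
Efficiency loss = (4.800 − 1) × 258 = 980.40.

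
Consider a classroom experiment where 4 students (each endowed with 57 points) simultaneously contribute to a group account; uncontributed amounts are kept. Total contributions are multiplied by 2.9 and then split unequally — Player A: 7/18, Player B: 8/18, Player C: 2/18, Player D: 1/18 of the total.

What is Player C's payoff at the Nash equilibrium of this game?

For player j, contributing a unit is worthwhile iff 2.9 × (j's share) ≥ 1, i.e. iff j's share is at least 0.3448.
Player A and Player B clear that bar, contributing 57 each; the remaining 2 contribute 0. Total contributed: 114.
Player C keeps 57 and receives 2.9 × 114 × 2/18 = 36.73 from the group account, for a payoff of 93.73.

93.73 points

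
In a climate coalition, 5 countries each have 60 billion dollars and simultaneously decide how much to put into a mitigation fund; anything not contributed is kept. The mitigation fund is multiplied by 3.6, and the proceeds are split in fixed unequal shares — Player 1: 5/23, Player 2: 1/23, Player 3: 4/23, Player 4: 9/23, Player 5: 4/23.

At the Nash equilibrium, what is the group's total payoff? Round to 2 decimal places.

456.00 billion dollars

For player j, contributing a unit is worthwhile iff 3.6 × (j's share) ≥ 1, i.e. iff j's share is at least 0.2778.
Only Player 4 (9/23) clears that bar, contributing 60; the remaining 4 contribute 0. Total contributed: 60.
The mitigation fund pays out 3.6 × 60 = 216.00 in total (split across the unequal shares, but the aggregate is all that matters for the group sum).
The 4 free-riders keep 60 each, adding 240. Group total = 240 + 216.00 = 456.00.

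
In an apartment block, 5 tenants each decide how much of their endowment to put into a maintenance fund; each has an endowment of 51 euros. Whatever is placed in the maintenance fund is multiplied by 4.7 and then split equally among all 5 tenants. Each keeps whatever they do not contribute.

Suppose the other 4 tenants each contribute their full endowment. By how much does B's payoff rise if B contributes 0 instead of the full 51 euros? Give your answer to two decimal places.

Switching from a contribution of 51 to 0 lets B keep an extra 51 euros, but lowers the maintenance fund by 51, which costs B their own share of that drop: 4.7/5 × 51 = 47.94.
Net gain = 51 − 47.94 = 3.06. The private return per contributed unit (0.9400) is below 1, so free-riding is indeed the best response regardless of what the others do.

3.06 euros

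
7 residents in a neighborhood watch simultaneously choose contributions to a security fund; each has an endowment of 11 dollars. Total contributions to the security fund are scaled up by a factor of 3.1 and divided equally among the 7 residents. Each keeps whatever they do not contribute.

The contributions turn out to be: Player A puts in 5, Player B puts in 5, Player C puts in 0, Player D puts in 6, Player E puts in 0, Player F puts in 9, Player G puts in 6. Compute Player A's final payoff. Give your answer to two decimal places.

19.73 dollars

Total contributed: 5 + 5 + 0 + 6 + 0 + 9 + 6 = 31.
Each receives 3.1 × 31 / 7 = 13.73 from the security fund.
Player A keeps 11 − 5 = 6, so Player A's payoff is 6 + 13.73 = 19.73.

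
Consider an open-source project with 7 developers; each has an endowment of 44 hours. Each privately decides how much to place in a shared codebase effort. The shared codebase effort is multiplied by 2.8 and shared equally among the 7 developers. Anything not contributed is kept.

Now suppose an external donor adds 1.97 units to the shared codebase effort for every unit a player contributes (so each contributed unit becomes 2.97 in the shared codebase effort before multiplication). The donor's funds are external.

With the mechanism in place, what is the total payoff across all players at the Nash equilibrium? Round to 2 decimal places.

2561.33 hours

The effective private return per unit is now 2.8 × 2.97 / 7 = 1.1880 > 1, so every player's dominant strategy flips to full contribution.
So the Nash equilibrium is full contribution by all 7; the group earns 2.8 × 2.97 × 308 = 2561.33.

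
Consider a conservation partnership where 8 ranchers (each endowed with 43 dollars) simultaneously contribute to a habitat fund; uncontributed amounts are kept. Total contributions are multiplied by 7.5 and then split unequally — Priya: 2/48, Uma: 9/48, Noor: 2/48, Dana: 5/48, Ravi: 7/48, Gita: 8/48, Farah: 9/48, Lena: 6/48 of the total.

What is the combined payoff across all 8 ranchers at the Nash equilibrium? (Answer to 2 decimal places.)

1462.00 dollars

Player j's private return per contributed unit is 7.5 × (j's share). Contributing is weakly dominant for j when that share is at least 1/7.5 = 0.1333, and contributing 0 is dominant otherwise.
Uma, Ravi, Gita and Farah are above the threshold, contributing 43 each; the remaining 4 contribute 0. Total contributed: 172.
The habitat fund pays out 7.5 × 172 = 1290.00 in total (split across the unequal shares, but the aggregate is all that matters for the group sum).
The 4 free-riders keep 43 each, adding 172. Group total = 172 + 1290.00 = 1462.00.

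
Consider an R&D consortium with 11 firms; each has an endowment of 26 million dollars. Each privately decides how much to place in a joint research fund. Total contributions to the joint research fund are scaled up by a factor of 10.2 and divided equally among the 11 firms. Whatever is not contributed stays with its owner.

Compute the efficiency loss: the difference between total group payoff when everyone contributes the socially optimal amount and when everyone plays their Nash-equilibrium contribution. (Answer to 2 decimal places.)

2631.20 million dollars

Each contributed unit returns 10.2/11 = 0.9273 to its contributor — below 1 — so contributing 0 is dominant for every player. At the Nash equilibrium everyone keeps their 26, and the group total is 11 × 26 = 286.
Each contributed unit returns 10.200 to the group as a whole (0.9273 to each of 11 players), which exceeds 1, so the social optimum is full contribution: group total = 10.200 × 286 = 2917.20.
Efficiency loss = 2917.20 − 286 = 2631.20.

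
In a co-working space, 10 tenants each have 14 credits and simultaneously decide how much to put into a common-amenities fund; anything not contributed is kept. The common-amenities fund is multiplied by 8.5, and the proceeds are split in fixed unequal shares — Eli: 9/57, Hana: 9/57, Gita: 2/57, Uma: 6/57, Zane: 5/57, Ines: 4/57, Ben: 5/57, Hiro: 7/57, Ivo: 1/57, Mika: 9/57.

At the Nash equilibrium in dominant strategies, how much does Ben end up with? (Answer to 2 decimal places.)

For player j, contributing a unit is worthwhile iff 8.5 × (j's share) ≥ 1, i.e. iff j's share is at least 0.1176.
Eli, Hana, Hiro and Mika clear that bar, contributing 14 each; the remaining 6 contribute 0. Total contributed: 56.
Ben keeps 14 and receives 8.5 × 56 × 5/57 = 41.75 from the common-amenities fund, for a payoff of 55.75.

55.75 credits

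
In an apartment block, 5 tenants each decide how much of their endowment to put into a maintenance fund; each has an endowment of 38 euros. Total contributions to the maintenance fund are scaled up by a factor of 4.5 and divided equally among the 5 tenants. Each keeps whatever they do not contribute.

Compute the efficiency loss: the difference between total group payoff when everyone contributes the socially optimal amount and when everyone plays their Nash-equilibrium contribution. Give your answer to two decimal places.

Each contributed unit returns 4.5/5 = 0.9000 to its contributor — below 1 — so contributing 0 is dominant for every player. At the Nash equilibrium everyone keeps their 38, and the group total is 5 × 38 = 190.
Each contributed unit returns 4.500 to the group as a whole (0.9000 to each of 5 players), which exceeds 1, so the social optimum is full contribution: group total = 4.500 × 190 = 855.00.
Efficiency loss = 855.00 − 190 = 665.00.

665.00 euros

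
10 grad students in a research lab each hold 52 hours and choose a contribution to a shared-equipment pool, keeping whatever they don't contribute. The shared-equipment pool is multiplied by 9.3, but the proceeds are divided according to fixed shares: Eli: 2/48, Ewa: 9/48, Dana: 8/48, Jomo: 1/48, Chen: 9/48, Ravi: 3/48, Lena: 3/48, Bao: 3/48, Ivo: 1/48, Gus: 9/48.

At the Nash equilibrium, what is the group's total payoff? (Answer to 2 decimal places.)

A player with share s gets back 9.3·s per unit contributed, so full contribution is dominant for anyone with s > 1/9.3 = 0.1075 and zero contribution is dominant for anyone below.
Ewa, Dana, Chen and Gus clear that bar, contributing 52 each; the remaining 6 contribute 0. Total contributed: 208.
The shared-equipment pool pays out 9.3 × 208 = 1934.40 in total (split across the unequal shares, but the aggregate is all that matters for the group sum).
The 6 free-riders keep 52 each, adding 312. Group total = 312 + 1934.40 = 2246.40.

2246.40 hours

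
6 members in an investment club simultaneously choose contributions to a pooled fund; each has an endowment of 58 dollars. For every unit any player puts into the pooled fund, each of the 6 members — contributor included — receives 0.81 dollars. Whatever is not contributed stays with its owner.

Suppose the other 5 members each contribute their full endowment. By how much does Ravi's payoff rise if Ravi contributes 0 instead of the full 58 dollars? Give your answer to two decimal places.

Switching from a contribution of 58 to 0 lets Ravi keep an extra 58 dollars, but lowers the pooled fund by 58, which costs Ravi their own share of that drop: 0.81 × 58 = 46.98.
Net gain = 58 − 46.98 = 11.02. The private return per contributed unit (0.81) is below 1, so free-riding is indeed the best response regardless of what the others do.

11.02 dollars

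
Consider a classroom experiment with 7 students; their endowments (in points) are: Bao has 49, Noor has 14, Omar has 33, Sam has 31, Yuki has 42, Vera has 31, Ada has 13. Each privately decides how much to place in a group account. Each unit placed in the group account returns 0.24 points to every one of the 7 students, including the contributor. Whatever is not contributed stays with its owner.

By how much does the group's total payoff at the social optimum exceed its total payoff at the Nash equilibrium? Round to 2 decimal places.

144.84 points

The private return per contributed unit is 0.24 < 1 for everyone, so the Nash equilibrium is zero contribution and the group total is Σ E_j = 49 + 14 + 33 + 31 + 42 + 31 + 13 = 213.
Each contributed unit returns 1.680 to the group, so the social optimum is full contribution by everyone: group total = 1.680 × 213 = 357.84.
Efficiency loss = (1.680 − 1) × 213 = 144.84.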